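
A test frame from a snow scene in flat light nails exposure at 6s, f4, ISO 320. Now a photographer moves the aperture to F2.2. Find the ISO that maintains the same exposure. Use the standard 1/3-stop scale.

Aperture: f/4 → f/3.5 → f/3.2 → f/2.8 → f/2.5 → f/2.2 — 1 2/3 stops opened up (brighter).
Need 1 2/3 stops darker from the ISO: 320 → 250 → 200 → 160 → 125 → 100.

ISO 100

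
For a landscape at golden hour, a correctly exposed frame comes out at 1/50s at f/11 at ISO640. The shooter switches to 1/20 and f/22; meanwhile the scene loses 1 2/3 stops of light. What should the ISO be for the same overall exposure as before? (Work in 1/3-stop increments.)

ISO 3200

Scene light: 1 2/3 stops darker.
Shutter speed: 1/50 → 1/40 → 1/30 → 1/25 → 1/20 — 1 1/3 stops slower (brighter).
Aperture: f/11 → f/13 → f/14 → f/16 → f/18 → f/20 → f/22 — 2 stops smaller aperture (darker).
Net so far: 2 1/3 stops darker. ISO: 640 → 800 → 1000 → 1250 → 1600 → 2000 → 2500 → 3200.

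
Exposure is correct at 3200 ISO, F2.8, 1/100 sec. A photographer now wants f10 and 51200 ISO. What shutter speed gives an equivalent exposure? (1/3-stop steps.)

1/125s

Aperture: f/2.8 → f/3.2 → f/3.5 → f/4 → f/4.5 → f/5 → f/5.6 → f/6.3 → f/7.1 → f/8 → f/9 → f/10 — 3 2/3 stops narrower (darker).
ISO: 3200 → 4000 → 5000 → 6400 → 8000 → 10000 → 12800 → 16000 → 20000 → 25600 → 32000 → 40000 → 51200 — 4 stops raised (brighter).
Net change so far: 1/3 stop brighter. Offset with the shutter speed: 1/100 → 1/125.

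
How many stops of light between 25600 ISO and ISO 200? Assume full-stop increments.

25600 → 12800 → 6400 → 3200 → 1600 → 800 → 400 → 200 — count the steps: 7 stops.

7 stops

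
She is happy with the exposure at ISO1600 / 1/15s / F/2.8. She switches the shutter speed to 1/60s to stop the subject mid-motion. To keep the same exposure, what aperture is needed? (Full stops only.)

f/1.4

Shutter speed: 1/15 → 1/30 → 1/60 — 2 stops shorter (darker).
Need 2 stops brighter from the aperture: f/2.8 → f/2 → f/1.4.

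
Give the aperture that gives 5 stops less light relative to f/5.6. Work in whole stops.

f/32

Aperture: f/5.6 → f/8 → f/11 → f/16 → f/22 → f/32 — 5 stops narrower (darker).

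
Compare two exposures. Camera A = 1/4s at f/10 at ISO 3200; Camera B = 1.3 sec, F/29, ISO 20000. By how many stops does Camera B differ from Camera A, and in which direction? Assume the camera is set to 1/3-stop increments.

2 stops brighter

Aperture: f/10 → f/11 → f/13 → f/14 → f/16 → f/18 → f/20 → f/22 → f/25 → f/29 — 3 stops smaller aperture (darker).
Shutter speed: 1/4 → 0.3 → 0.4 → 0.5 → 0.6 → 0.8 → 1 → 1.3 — 2 1/3 stops longer (brighter).
ISO: 3200 → 4000 → 5000 → 6400 → 8000 → 10000 → 12800 → 16000 → 20000 — 2 2/3 stops raised (brighter).
Net: −3 +2 1/3 +2 2/3 = +2 stops.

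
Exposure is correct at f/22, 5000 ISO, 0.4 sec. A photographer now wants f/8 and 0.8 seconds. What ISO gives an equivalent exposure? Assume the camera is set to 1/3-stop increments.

Aperture: f/22 → f/20 → f/18 → f/16 → f/14 → f/13 → f/11 → f/10 → f/9 → f/8 — 3 stops larger aperture (brighter).
Shutter speed: 0.4 → 0.5 → 0.6 → 0.8 — 1 stop longer (brighter).
Net change so far: 4 stops brighter. Offset with the ISO: 5000 → 4000 → 3200 → 2500 → 2000 → 1600 → 1250 → 1000 → 800 → 640 → 500 → 400 → 320.

ISO 320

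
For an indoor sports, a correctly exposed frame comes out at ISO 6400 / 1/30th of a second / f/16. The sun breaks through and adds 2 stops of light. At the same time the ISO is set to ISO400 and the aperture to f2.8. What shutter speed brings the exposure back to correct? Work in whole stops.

Scene light: 2 stops brighter.
ISO: 6400 → 3200 → 1600 → 800 → 400 — 4 stops dropped (darker).
Aperture: f/16 → f/11 → f/8 → f/5.6 → f/4 → f/2.8 — 5 stops larger aperture (brighter).
Net so far: 3 stops brighter. Shutter speed: 1/30 → 1/60 → 1/125 → 1/250.

1/250s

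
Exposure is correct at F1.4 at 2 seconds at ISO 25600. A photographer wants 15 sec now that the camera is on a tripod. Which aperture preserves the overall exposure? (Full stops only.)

Shutter speed: 2 → 4 → 8 → 15 — 3 stops longer (brighter).
Need 3 stops darker from the aperture: f/1.4 → f/2 → f/2.8 → f/4.

f/4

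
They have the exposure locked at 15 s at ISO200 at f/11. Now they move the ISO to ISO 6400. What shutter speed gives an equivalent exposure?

1/2s

ISO: 200 → 400 → 800 → 1600 → 3200 → 6400 — 5 stops higher (brighter).
Need 5 stops darker from the shutter speed: 15 → 8 → 4 → 2 → 1 → 1/2.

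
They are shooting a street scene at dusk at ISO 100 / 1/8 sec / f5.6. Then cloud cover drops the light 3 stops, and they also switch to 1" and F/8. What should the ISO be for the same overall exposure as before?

Scene light: 3 stops darker.
Shutter speed: 1/8 → 1/4 → 1/2 → 1 — 3 stops slower (brighter).
Aperture: f/5.6 → f/8 — 1 stop smaller aperture (darker).
Net so far: 1 stop darker. ISO: 100 → 200.

ISO 200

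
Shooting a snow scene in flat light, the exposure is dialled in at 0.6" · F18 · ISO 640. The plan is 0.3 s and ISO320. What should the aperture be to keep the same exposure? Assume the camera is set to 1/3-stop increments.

f/9

Shutter speed: 0.6 → 0.5 → 0.4 → 0.3 — 1 stop shorter (darker).
ISO: 640 → 500 → 400 → 320 — 1 stop lower (darker).
Net change so far: 2 stops darker. Offset with the aperture: f/18 → f/16 → f/14 → f/13 → f/11 → f/10 → f/9.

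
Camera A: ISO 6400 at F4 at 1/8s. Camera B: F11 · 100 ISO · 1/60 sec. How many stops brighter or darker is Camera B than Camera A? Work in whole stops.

Aperture: f/4 → f/5.6 → f/8 → f/11 — 3 stops narrower (darker).
Shutter speed: 1/8 → 1/15 → 1/30 → 1/60 — 3 stops faster (darker).
ISO: 6400 → 3200 → 1600 → 800 → 400 → 200 → 100 — 6 stops dropped (darker).
Net: −3 −3 −6 = −12 stops.

12 stops darker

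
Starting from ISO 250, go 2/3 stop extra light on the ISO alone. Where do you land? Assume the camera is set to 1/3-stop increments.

ISO: 250 → 320 → 400 — 2/3 stop higher (brighter).

ISO 400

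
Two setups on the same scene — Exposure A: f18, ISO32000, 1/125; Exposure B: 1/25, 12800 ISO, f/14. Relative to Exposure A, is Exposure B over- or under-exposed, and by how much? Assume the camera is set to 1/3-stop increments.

1 2/3 stops brighter

Aperture: f/18 → f/16 → f/14 — 2/3 stop opened up (brighter).
Shutter speed: 1/125 → 1/100 → 1/80 → 1/60 → 1/50 → 1/40 → 1/30 → 1/25 — 2 1/3 stops longer (brighter).
ISO: 32000 → 25600 → 20000 → 16000 → 12800 — 1 1/3 stops lower (darker).
Net: +2/3 +2 1/3 −1 1/3 = +1 2/3 stops.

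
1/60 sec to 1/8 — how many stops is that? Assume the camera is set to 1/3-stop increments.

3 stops

1/60 → 1/50 → 1/40 → 1/30 → 1/25 → 1/20 → 1/15 → 1/13 → 1/10 → 1/8 — count the steps: 9 third-stops = 3 stops.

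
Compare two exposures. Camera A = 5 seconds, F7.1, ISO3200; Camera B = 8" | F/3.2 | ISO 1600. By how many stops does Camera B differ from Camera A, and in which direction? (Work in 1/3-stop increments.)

Aperture: f/7.1 → f/6.3 → f/5.6 → f/5 → f/4.5 → f/4 → f/3.5 → f/3.2 — 2 1/3 stops larger aperture (brighter).
Shutter speed: 5 → 6 → 8 — 2/3 stop longer (brighter).
ISO: 3200 → 2500 → 2000 → 1600 — 1 stop lower (darker).
Net: +2 1/3 +2/3 −1 = +2 stops.

2 stops brighter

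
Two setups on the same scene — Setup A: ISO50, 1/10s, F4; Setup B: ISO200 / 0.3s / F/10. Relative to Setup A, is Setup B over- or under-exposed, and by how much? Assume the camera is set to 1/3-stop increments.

1 stop brighter

Aperture: f/4 → f/4.5 → f/5 → f/5.6 → f/6.3 → f/7.1 → f/8 → f/9 → f/10 — 2 2/3 stops smaller aperture (darker).
Shutter speed: 1/10 → 1/8 → 1/6 → 1/5 → 1/4 → 0.3 — 1 2/3 stops longer (brighter).
ISO: 50 → 64 → 80 → 100 → 125 → 160 → 200 — 2 stops raised (brighter).
Net: −2 2/3 +1 2/3 +2 = +1 stop.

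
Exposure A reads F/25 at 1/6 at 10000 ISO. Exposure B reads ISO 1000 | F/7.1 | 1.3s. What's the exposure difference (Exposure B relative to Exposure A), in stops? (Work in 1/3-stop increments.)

Aperture: f/25 → f/22 → f/20 → f/18 → f/16 → f/14 → f/13 → f/11 → f/10 → f/9 → f/8 → f/7.1 — 3 2/3 stops wider (brighter).
Shutter speed: 1/6 → 1/5 → 1/4 → 0.3 → 0.4 → 0.5 → 0.6 → 0.8 → 1 → 1.3 — 3 stops slower (brighter).
ISO: 10000 → 8000 → 6400 → 5000 → 4000 → 3200 → 2500 → 2000 → 1600 → 1250 → 1000 — 3 1/3 stops dropped (darker).
Net: +3 2/3 +3 −3 1/3 = +3 1/3 stops.

3 1/3 stops brighter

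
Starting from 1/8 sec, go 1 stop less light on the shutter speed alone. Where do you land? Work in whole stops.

1/15s

Shutter speed: 1/8 → 1/15 — 1 stop shorter (darker).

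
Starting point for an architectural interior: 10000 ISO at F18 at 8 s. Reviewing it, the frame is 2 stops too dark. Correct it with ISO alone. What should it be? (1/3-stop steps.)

Underexposed by 2 stops → need 2 stops brighter.
ISO: 10000 → 12800 → 16000 → 20000 → 25600 → 32000 → 40000.

ISO 40000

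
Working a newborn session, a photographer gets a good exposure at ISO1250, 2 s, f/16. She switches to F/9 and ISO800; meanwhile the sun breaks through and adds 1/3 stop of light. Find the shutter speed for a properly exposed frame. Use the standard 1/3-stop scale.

Scene light: 1/3 stop brighter.
Aperture: f/16 → f/14 → f/13 → f/11 → f/10 → f/9 — 1 2/3 stops wider (brighter).
ISO: 1250 → 1000 → 800 — 2/3 stop dropped (darker).
Net so far: 1 1/3 stops brighter. Shutter speed: 2 → 1.6 → 1.3 → 1 → 0.8.

0.8 s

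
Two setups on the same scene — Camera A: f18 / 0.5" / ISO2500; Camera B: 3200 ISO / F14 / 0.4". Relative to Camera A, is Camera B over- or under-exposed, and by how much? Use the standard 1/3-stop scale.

Aperture: f/18 → f/16 → f/14 — 2/3 stop opened up (brighter).
Shutter speed: 0.5 → 0.4 — 1/3 stop shorter (darker).
ISO: 2500 → 3200 — 1/3 stop raised (brighter).
Net: +2/3 −1/3 +1/3 = +2/3 stops.

2/3 stop brighter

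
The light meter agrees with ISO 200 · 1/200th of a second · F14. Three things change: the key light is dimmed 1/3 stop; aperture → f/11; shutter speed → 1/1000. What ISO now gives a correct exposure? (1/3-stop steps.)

Scene light: 1/3 stop darker.
Aperture: f/14 → f/13 → f/11 — 2/3 stop opened up (brighter).
Shutter speed: 1/200 → 1/250 → 1/320 → 1/400 → 1/500 → 1/640 → 1/800 → 1/1000 — 2 1/3 stops shorter (darker).
Net so far: 2 stops darker. ISO: 200 → 250 → 320 → 400 → 500 → 640 → 800.

ISO 800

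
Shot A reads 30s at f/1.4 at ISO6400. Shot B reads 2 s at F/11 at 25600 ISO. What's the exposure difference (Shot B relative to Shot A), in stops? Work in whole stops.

Aperture: f/1.4 → f/2 → f/2.8 → f/4 → f/5.6 → f/8 → f/11 — 6 stops smaller aperture (darker).
Shutter speed: 30 → 15 → 8 → 4 → 2 — 4 stops faster (darker).
ISO: 6400 → 12800 → 25600 — 2 stops raised (brighter).
Net: −6 −4 +2 = −8 stops.

8 stops darker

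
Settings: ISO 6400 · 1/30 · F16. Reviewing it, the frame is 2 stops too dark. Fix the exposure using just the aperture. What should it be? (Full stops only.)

Underexposed by 2 stops → need 2 stops brighter.
Aperture: f/16 → f/11 → f/8.

f/8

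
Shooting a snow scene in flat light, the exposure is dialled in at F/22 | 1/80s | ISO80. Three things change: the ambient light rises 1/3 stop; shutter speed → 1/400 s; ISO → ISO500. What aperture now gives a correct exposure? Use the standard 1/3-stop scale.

Scene light: 1/3 stop brighter.
Shutter speed: 1/80 → 1/100 → 1/125 → 1/160 → 1/200 → 1/250 → 1/320 → 1/400 — 2 1/3 stops faster (darker).
ISO: 80 → 100 → 125 → 160 → 200 → 250 → 320 → 400 → 500 — 2 2/3 stops raised (brighter).
Net so far: 2/3 stop brighter. Aperture: f/22 → f/25 → f/29.

f/29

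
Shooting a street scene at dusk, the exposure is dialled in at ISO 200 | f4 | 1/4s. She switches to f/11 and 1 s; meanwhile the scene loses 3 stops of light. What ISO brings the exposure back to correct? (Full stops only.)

Scene light: 3 stops darker.
Aperture: f/4 → f/5.6 → f/8 → f/11 — 3 stops smaller aperture (darker).
Shutter speed: 1/4 → 1/2 → 1 — 2 stops longer (brighter).
Net so far: 4 stops darker. ISO: 200 → 400 → 800 → 1600 → 3200.

ISO 3200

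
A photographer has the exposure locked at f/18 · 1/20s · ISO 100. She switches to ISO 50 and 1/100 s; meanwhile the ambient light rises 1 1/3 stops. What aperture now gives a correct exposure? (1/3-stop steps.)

Scene light: 1 1/3 stops brighter.
ISO: 100 → 80 → 64 → 50 — 1 stop lower (darker).
Shutter speed: 1/20 → 1/25 → 1/30 → 1/40 → 1/50 → 1/60 → 1/80 → 1/100 — 2 1/3 stops faster (darker).
Net so far: 2 stops darker. Aperture: f/18 → f/16 → f/14 → f/13 → f/11 → f/10 → f/9.

f/9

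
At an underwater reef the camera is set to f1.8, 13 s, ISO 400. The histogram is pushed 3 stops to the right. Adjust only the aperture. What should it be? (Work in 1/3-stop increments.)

f/5

Overexposed by 3 stops → need 3 stops darker.
Aperture: f/1.8 → f/2 → f/2.2 → f/2.5 → f/2.8 → f/3.2 → f/3.5 → f/4 → f/4.5 → f/5.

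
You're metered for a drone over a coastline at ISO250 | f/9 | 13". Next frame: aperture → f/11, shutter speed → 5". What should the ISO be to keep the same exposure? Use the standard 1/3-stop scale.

Aperture: f/9 → f/10 → f/11 — 2/3 stop smaller aperture (darker).
Shutter speed: 13 → 10 → 8 → 6 → 5 — 1 1/3 stops shorter (darker).
Net change so far: 2 stops darker. Offset with the ISO: 250 → 320 → 400 → 500 → 640 → 800 → 1000.

ISO 1000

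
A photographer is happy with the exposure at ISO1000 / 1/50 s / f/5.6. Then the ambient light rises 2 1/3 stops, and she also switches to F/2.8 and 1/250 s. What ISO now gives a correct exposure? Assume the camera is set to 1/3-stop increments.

Scene light: 2 1/3 stops brighter.
Aperture: f/5.6 → f/5 → f/4.5 → f/4 → f/3.5 → f/3.2 → f/2.8 — 2 stops opened up (brighter).
Shutter speed: 1/50 → 1/60 → 1/80 → 1/100 → 1/125 → 1/160 → 1/200 → 1/250 — 2 1/3 stops faster (darker).
Net so far: 2 stops brighter. ISO: 1000 → 800 → 640 → 500 → 400 → 320 → 250.

ISO 250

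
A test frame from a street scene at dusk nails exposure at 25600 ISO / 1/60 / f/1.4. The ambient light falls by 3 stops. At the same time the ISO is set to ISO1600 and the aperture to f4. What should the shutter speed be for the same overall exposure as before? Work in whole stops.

15 s

Scene light: 3 stops darker.
ISO: 25600 → 12800 → 6400 → 3200 → 1600 — 4 stops dropped (darker).
Aperture: f/1.4 → f/2 → f/2.8 → f/4 — 3 stops narrower (darker).
Net so far: 10 stops darker. Shutter speed: 1/60 → 1/30 → 1/15 → 1/8 → 1/4 → 1/2 → 1 → 2 → 4 → 8 → 15.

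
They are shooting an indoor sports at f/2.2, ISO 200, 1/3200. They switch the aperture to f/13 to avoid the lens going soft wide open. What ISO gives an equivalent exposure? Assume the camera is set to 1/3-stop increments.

Aperture: f/2.2 → f/2.5 → f/2.8 → f/3.2 → f/3.5 → f/4 → f/4.5 → f/5 → f/5.6 → f/6.3 → f/7.1 → f/8 → f/9 → f/10 → f/11 → f/13 — 5 stops narrower (darker).
Need 5 stops brighter from the ISO: 200 → 250 → 320 → 400 → 500 → 640 → 800 → 1000 → 1250 → 1600 → 2000 → 2500 → 3200 → 4000 → 5000 → 6400.

ISO 6400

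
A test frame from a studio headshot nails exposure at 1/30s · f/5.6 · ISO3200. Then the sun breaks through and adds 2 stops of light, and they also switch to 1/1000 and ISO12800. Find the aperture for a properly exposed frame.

f/4

Scene light: 2 stops brighter.
Shutter speed: 1/30 → 1/60 → 1/125 → 1/250 → 1/500 → 1/1000 — 5 stops shorter (darker).
ISO: 3200 → 6400 → 12800 — 2 stops raised (brighter).
Net so far: 1 stop darker. Aperture: f/5.6 → f/4.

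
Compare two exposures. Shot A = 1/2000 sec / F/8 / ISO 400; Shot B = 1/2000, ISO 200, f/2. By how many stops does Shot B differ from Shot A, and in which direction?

3 stops brighter

Aperture: f/8 → f/5.6 → f/4 → f/2.8 → f/2 — 4 stops wider (brighter).
Shutter speed: unchanged.
ISO: 400 → 200 — 1 stop lower (darker).
Net: +4 −1 = +3 stops.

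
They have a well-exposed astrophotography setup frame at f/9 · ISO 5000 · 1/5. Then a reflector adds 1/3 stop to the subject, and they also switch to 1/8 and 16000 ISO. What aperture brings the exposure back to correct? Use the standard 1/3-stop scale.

f/14

Scene light: 1/3 stop brighter.
Shutter speed: 1/5 → 1/6 → 1/8 — 2/3 stop shorter (darker).
ISO: 5000 → 6400 → 8000 → 10000 → 12800 → 16000 — 1 2/3 stops higher (brighter).
Net so far: 1 1/3 stops brighter. Aperture: f/9 → f/10 → f/11 → f/13 → f/14.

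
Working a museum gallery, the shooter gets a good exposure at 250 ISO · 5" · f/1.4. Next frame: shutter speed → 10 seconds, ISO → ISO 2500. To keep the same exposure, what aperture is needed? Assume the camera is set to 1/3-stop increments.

f/6.3

Shutter speed: 5 → 6 → 8 → 10 — 1 stop slower (brighter).
ISO: 250 → 320 → 400 → 500 → 640 → 800 → 1000 → 1250 → 1600 → 2000 → 2500 — 3 1/3 stops raised (brighter).
Net change so far: 4 1/3 stops brighter. Offset with the aperture: f/1.4 → f/1.6 → f/1.8 → f/2 → f/2.2 → f/2.5 → f/2.8 → f/3.2 → f/3.5 → f/4 → f/4.5 → f/5 → f/5.6 → f/6.3.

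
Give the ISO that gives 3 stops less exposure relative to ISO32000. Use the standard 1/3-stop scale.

ISO 4000

ISO: 32000 → 25600 → 20000 → 16000 → 12800 → 10000 → 8000 → 6400 → 5000 → 4000 — 3 stops lower (darker).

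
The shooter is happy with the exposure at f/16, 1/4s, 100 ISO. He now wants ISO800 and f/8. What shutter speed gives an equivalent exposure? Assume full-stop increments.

1/125s

ISO: 100 → 200 → 400 → 800 — 3 stops raised (brighter).
Aperture: f/16 → f/11 → f/8 — 2 stops wider (brighter).
Net change so far: 5 stops brighter. Offset with the shutter speed: 1/4 → 1/8 → 1/15 → 1/30 → 1/60 → 1/125.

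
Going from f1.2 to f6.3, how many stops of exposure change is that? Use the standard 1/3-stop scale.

f/1.2 → f/1.4 → f/1.6 → f/1.8 → f/2 → f/2.2 → f/2.5 → f/2.8 → f/3.2 → f/3.5 → f/4 → f/4.5 → f/5 → f/5.6 → f/6.3 — count the steps: 14 third-stops = 4 2/3 stops.

4 2/3 stops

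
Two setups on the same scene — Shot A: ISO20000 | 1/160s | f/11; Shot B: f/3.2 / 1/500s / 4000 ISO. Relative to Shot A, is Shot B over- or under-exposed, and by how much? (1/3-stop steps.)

Aperture: f/11 → f/10 → f/9 → f/8 → f/7.1 → f/6.3 → f/5.6 → f/5 → f/4.5 → f/4 → f/3.5 → f/3.2 — 3 2/3 stops larger aperture (brighter).
Shutter speed: 1/160 → 1/200 → 1/250 → 1/320 → 1/400 → 1/500 — 1 2/3 stops shorter (darker).
ISO: 20000 → 16000 → 12800 → 10000 → 8000 → 6400 → 5000 → 4000 — 2 1/3 stops lower (darker).
Net: +3 2/3 −1 2/3 −2 1/3 = −1/3 stops.

1/3 stop darker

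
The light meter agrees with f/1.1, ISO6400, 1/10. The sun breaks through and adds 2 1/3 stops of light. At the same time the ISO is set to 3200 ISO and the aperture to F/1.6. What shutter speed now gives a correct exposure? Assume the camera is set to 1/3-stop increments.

1/13s

Scene light: 2 1/3 stops brighter.
ISO: 6400 → 5000 → 4000 → 3200 — 1 stop lower (darker).
Aperture: f/1.1 → f/1.2 → f/1.4 → f/1.6 — 1 stop smaller aperture (darker).
Net so far: 1/3 stop brighter. Shutter speed: 1/10 → 1/13.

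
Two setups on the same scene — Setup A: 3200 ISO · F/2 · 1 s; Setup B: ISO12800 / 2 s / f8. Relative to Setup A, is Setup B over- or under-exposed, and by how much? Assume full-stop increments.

1 stop darker

Aperture: f/2 → f/2.8 → f/4 → f/5.6 → f/8 — 4 stops narrower (darker).
Shutter speed: 1 → 2 — 1 stop longer (brighter).
ISO: 3200 → 6400 → 12800 — 2 stops higher (brighter).
Net: −4 +1 +2 = −1 stop.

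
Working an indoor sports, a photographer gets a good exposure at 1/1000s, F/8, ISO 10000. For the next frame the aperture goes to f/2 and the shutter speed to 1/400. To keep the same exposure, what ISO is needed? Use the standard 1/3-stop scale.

ISO 250

Aperture: f/8 → f/7.1 → f/6.3 → f/5.6 → f/5 → f/4.5 → f/4 → f/3.5 → f/3.2 → f/2.8 → f/2.5 → f/2.2 → f/2 — 4 stops wider (brighter).
Shutter speed: 1/1000 → 1/800 → 1/640 → 1/500 → 1/400 — 1 1/3 stops longer (brighter).
Net change so far: 5 1/3 stops brighter. Offset with the ISO: 10000 → 8000 → 6400 → 5000 → 4000 → 3200 → 2500 → 2000 → 1600 → 1250 → 1000 → 800 → 640 → 500 → 400 → 320 → 250.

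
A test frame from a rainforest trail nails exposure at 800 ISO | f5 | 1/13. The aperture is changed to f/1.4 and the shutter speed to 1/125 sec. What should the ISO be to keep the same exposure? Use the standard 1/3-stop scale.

Aperture: f/5 → f/4.5 → f/4 → f/3.5 → f/3.2 → f/2.8 → f/2.5 → f/2.2 → f/2 → f/1.8 → f/1.6 → f/1.4 — 3 2/3 stops wider (brighter).
Shutter speed: 1/13 → 1/15 → 1/20 → 1/25 → 1/30 → 1/40 → 1/50 → 1/60 → 1/80 → 1/100 → 1/125 — 3 1/3 stops faster (darker).
Net change so far: 1/3 stop brighter. Offset with the ISO: 800 → 640.

ISO 640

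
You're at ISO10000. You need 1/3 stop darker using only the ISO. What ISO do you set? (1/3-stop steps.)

ISO: 10000 → 8000 — 1/3 stop lower (darker).

ISO 8000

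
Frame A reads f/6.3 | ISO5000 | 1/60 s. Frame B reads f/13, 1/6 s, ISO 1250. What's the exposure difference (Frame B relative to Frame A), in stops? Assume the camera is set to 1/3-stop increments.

2/3 stop darker

Aperture: f/6.3 → f/7.1 → f/8 → f/9 → f/10 → f/11 → f/13 — 2 stops narrower (darker).
Shutter speed: 1/60 → 1/50 → 1/40 → 1/30 → 1/25 → 1/20 → 1/15 → 1/13 → 1/10 → 1/8 → 1/6 — 3 1/3 stops slower (brighter).
ISO: 5000 → 4000 → 3200 → 2500 → 2000 → 1600 → 1250 — 2 stops lower (darker).
Net: −2 +3 1/3 −2 = −2/3 stops.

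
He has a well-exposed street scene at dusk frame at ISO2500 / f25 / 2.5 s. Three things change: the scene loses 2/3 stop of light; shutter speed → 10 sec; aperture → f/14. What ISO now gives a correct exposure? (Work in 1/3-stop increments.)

Scene light: 2/3 stop darker.
Shutter speed: 2.5 → 3.2 → 4 → 5 → 6 → 8 → 10 — 2 stops longer (brighter).
Aperture: f/25 → f/22 → f/20 → f/18 → f/16 → f/14 — 1 2/3 stops opened up (brighter).
Net so far: 3 stops brighter. ISO: 2500 → 2000 → 1600 → 1250 → 1000 → 800 → 640 → 500 → 400 → 320.

ISO 320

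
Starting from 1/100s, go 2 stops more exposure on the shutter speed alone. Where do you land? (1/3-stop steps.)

1/25s

Shutter speed: 1/100 → 1/80 → 1/60 → 1/50 → 1/40 → 1/30 → 1/25 — 2 stops slower (brighter).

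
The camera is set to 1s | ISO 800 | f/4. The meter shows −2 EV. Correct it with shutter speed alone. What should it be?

4 s

Underexposed by 2 stops → need 2 stops brighter.
Shutter speed: 1 → 2 → 4.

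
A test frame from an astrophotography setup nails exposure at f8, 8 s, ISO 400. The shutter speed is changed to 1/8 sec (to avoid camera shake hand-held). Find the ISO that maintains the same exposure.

ISO 25600

Shutter speed: 8 → 4 → 2 → 1 → 1/2 → 1/4 → 1/8 — 6 stops faster (darker).
Need 6 stops brighter from the ISO: 400 → 800 → 1600 → 3200 → 6400 → 12800 → 25600.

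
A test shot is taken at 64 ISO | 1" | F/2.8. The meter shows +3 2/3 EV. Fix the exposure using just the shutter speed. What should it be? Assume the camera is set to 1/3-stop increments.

1/13s

Overexposed by 3 2/3 stops → need 3 2/3 stops darker.
Shutter speed: 1 → 0.8 → 0.6 → 0.5 → 0.4 → 0.3 → 1/4 → 1/5 → 1/6 → 1/8 → 1/10 → 1/13.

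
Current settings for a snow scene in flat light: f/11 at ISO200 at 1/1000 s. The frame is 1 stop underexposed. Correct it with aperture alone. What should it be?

f/8

Underexposed by 1 stop → need 1 stop brighter.
Aperture: f/11 → f/8.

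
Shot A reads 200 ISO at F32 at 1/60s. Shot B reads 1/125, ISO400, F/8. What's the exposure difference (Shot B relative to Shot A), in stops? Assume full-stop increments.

Aperture: f/32 → f/22 → f/16 → f/11 → f/8 — 4 stops wider (brighter).
Shutter speed: 1/60 → 1/125 — 1 stop faster (darker).
ISO: 200 → 400 — 1 stop raised (brighter).
Net: +4 −1 +1 = +4 stops.

4 stops brighter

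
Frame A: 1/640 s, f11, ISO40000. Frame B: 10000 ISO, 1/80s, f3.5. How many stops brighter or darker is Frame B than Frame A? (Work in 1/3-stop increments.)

4 1/3 stops brighter

Aperture: f/11 → f/10 → f/9 → f/8 → f/7.1 → f/6.3 → f/5.6 → f/5 → f/4.5 → f/4 → f/3.5 — 3 1/3 stops larger aperture (brighter).
Shutter speed: 1/640 → 1/500 → 1/400 → 1/320 → 1/250 → 1/200 → 1/160 → 1/125 → 1/100 → 1/80 — 3 stops slower (brighter).
ISO: 40000 → 32000 → 25600 → 20000 → 16000 → 12800 → 10000 — 2 stops lower (darker).
Net: +3 1/3 +3 −2 = +4 1/3 stops.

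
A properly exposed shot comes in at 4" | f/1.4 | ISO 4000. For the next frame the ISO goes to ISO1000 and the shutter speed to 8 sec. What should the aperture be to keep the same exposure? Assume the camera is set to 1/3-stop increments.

f/1.0

ISO: 4000 → 3200 → 2500 → 2000 → 1600 → 1250 → 1000 — 2 stops dropped (darker).
Shutter speed: 4 → 5 → 6 → 8 — 1 stop slower (brighter).
Net change so far: 1 stop darker. Offset with the aperture: f/1.4 → f/1.2 → f/1.1 → f/1.0.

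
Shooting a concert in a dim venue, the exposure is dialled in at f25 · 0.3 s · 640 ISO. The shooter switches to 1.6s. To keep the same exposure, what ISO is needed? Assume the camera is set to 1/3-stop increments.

ISO 125

Shutter speed: 0.3 → 0.4 → 0.5 → 0.6 → 0.8 → 1 → 1.3 → 1.6 — 2 1/3 stops longer (brighter).
Need 2 1/3 stops darker from the ISO: 640 → 500 → 400 → 320 → 250 → 200 → 160 → 125.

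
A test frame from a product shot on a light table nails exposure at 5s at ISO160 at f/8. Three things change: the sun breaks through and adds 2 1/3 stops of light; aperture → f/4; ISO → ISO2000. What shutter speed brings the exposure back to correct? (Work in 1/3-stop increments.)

1/50s

Scene light: 2 1/3 stops brighter.
Aperture: f/8 → f/7.1 → f/6.3 → f/5.6 → f/5 → f/4.5 → f/4 — 2 stops wider (brighter).
ISO: 160 → 200 → 250 → 320 → 400 → 500 → 640 → 800 → 1000 → 1250 → 1600 → 2000 — 3 2/3 stops higher (brighter).
Net so far: 8 stops brighter. Shutter speed: 5 → 4 → 3.2 → 2.5 → 2 → 1.6 → 1.3 → 1 → 0.8 → 0.6 → 0.5 → 0.4 → 0.3 → 1/4 → 1/5 → 1/6 → 1/8 → 1/10 → 1/13 → 1/15 → 1/20 → 1/25 → 1/30 → 1/40 → 1/50.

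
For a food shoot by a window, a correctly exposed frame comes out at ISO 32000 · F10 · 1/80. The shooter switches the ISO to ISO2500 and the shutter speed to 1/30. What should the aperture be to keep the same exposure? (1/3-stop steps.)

ISO: 32000 → 25600 → 20000 → 16000 → 12800 → 10000 → 8000 → 6400 → 5000 → 4000 → 3200 → 2500 — 3 2/3 stops lower (darker).
Shutter speed: 1/80 → 1/60 → 1/50 → 1/40 → 1/30 — 1 1/3 stops slower (brighter).
Net change so far: 2 1/3 stops darker. Offset with the aperture: f/10 → f/9 → f/8 → f/7.1 → f/6.3 → f/5.6 → f/5 → f/4.5.

f/4.5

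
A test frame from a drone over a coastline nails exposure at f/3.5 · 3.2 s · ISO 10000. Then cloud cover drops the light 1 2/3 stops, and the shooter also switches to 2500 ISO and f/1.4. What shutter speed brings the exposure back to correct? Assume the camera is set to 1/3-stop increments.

6 s

Scene light: 1 2/3 stops darker.
ISO: 10000 → 8000 → 6400 → 5000 → 4000 → 3200 → 2500 — 2 stops dropped (darker).
Aperture: f/3.5 → f/3.2 → f/2.8 → f/2.5 → f/2.2 → f/2 → f/1.8 → f/1.6 → f/1.4 — 2 2/3 stops larger aperture (brighter).
Net so far: 1 stop darker. Shutter speed: 3.2 → 4 → 5 → 6.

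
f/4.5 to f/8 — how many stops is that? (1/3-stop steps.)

1 2/3 stops

f/4.5 → f/5 → f/5.6 → f/6.3 → f/7.1 → f/8 — count the steps: 5 third-stops = 1 2/3 stops.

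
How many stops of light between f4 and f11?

3 stops

f/4 → f/5.6 → f/8 → f/11 — count the steps: 3 stops.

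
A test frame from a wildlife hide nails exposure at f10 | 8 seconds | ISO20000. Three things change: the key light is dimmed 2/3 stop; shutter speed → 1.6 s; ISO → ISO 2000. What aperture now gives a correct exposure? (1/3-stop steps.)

f/1.1

Scene light: 2/3 stop darker.
Shutter speed: 8 → 6 → 5 → 4 → 3.2 → 2.5 → 2 → 1.6 — 2 1/3 stops shorter (darker).
ISO: 20000 → 16000 → 12800 → 10000 → 8000 → 6400 → 5000 → 4000 → 3200 → 2500 → 2000 — 3 1/3 stops dropped (darker).
Net so far: 6 1/3 stops darker. Aperture: f/10 → f/9 → f/8 → f/7.1 → f/6.3 → f/5.6 → f/5 → f/4.5 → f/4 → f/3.5 → f/3.2 → f/2.8 → f/2.5 → f/2.2 → f/2 → f/1.8 → f/1.6 → f/1.4 → f/1.2 → f/1.1.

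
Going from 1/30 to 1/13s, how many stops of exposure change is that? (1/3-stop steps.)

1 1/3 stops

1/30 → 1/25 → 1/20 → 1/15 → 1/13 — count the steps: 4 third-stops = 1 1/3 stops.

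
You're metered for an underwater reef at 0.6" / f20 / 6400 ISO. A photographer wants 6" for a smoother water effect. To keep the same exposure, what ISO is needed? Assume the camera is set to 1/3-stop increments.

ISO 640

Shutter speed: 0.6 → 0.8 → 1 → 1.3 → 1.6 → 2 → 2.5 → 3.2 → 4 → 5 → 6 — 3 1/3 stops longer (brighter).
Need 3 1/3 stops darker from the ISO: 6400 → 5000 → 4000 → 3200 → 2500 → 2000 → 1600 → 1250 → 1000 → 800 → 640.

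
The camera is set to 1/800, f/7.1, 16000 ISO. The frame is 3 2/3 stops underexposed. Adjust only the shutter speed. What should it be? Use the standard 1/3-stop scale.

Underexposed by 3 2/3 stops → need 3 2/3 stops brighter.
Shutter speed: 1/800 → 1/640 → 1/500 → 1/400 → 1/320 → 1/250 → 1/200 → 1/160 → 1/125 → 1/100 → 1/80 → 1/60.

1/60s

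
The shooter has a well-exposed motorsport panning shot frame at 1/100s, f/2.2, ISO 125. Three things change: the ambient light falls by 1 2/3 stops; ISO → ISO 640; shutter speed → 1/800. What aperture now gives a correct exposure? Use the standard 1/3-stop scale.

Scene light: 1 2/3 stops darker.
ISO: 125 → 160 → 200 → 250 → 320 → 400 → 500 → 640 — 2 1/3 stops raised (brighter).
Shutter speed: 1/100 → 1/125 → 1/160 → 1/200 → 1/250 → 1/320 → 1/400 → 1/500 → 1/640 → 1/800 — 3 stops shorter (darker).
Net so far: 2 1/3 stops darker. Aperture: f/2.2 → f/2 → f/1.8 → f/1.6 → f/1.4 → f/1.2 → f/1.1 → f/1.0.

f/1.0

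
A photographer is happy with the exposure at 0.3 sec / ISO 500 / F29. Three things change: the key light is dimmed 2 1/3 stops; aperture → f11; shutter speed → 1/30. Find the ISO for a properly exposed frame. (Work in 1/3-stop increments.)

ISO 4000

Scene light: 2 1/3 stops darker.
Aperture: f/29 → f/25 → f/22 → f/20 → f/18 → f/16 → f/14 → f/13 → f/11 — 2 2/3 stops wider (brighter).
Shutter speed: 0.3 → 1/4 → 1/5 → 1/6 → 1/8 → 1/10 → 1/13 → 1/15 → 1/20 → 1/25 → 1/30 — 3 1/3 stops shorter (darker).
Net so far: 3 stops darker. ISO: 500 → 640 → 800 → 1000 → 1250 → 1600 → 2000 → 2500 → 3200 → 4000.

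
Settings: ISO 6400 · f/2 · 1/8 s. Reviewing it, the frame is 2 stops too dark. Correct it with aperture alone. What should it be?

f/1.0

Underexposed by 2 stops → need 2 stops brighter.
Aperture: f/2 → f/1.4 → f/1.0.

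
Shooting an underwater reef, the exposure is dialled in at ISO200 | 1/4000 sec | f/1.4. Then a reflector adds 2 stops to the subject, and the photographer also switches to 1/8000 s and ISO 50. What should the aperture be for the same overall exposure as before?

f/1.0

Scene light: 2 stops brighter.
Shutter speed: 1/4000 → 1/8000 — 1 stop shorter (darker).
ISO: 200 → 100 → 50 — 2 stops lower (darker).
Net so far: 1 stop darker. Aperture: f/1.4 → f/1.0.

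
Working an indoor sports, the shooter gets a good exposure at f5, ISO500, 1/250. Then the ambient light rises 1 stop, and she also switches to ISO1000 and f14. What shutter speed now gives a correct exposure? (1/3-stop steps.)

Scene light: 1 stop brighter.
ISO: 500 → 640 → 800 → 1000 — 1 stop higher (brighter).
Aperture: f/5 → f/5.6 → f/6.3 → f/7.1 → f/8 → f/9 → f/10 → f/11 → f/13 → f/14 — 3 stops smaller aperture (darker).
Net so far: 1 stop darker. Shutter speed: 1/250 → 1/200 → 1/160 → 1/125.

1/125s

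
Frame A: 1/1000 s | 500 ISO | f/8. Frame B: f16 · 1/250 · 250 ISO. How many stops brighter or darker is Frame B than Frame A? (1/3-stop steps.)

1 stop darker

Aperture: f/8 → f/9 → f/10 → f/11 → f/13 → f/14 → f/16 — 2 stops stopped down (darker).
Shutter speed: 1/1000 → 1/800 → 1/640 → 1/500 → 1/400 → 1/320 → 1/250 — 2 stops longer (brighter).
ISO: 500 → 400 → 320 → 250 — 1 stop dropped (darker).
Net: −2 +2 −1 = −1 stop.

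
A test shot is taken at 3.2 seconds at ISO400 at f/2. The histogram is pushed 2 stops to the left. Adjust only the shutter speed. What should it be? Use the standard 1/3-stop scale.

Underexposed by 2 stops → need 2 stops brighter.
Shutter speed: 3.2 → 4 → 5 → 6 → 8 → 10 → 13.

13 s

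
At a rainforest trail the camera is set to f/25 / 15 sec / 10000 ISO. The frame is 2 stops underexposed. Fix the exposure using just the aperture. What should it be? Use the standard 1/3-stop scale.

f/13

Underexposed by 2 stops → need 2 stops brighter.
Aperture: f/25 → f/22 → f/20 → f/18 → f/16 → f/14 → f/13.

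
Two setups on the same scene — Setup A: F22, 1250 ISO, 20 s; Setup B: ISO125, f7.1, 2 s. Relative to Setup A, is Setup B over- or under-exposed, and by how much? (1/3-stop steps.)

Aperture: f/22 → f/20 → f/18 → f/16 → f/14 → f/13 → f/11 → f/10 → f/9 → f/8 → f/7.1 — 3 1/3 stops opened up (brighter).
Shutter speed: 20 → 15 → 13 → 10 → 8 → 6 → 5 → 4 → 3.2 → 2.5 → 2 — 3 1/3 stops shorter (darker).
ISO: 1250 → 1000 → 800 → 640 → 500 → 400 → 320 → 250 → 200 → 160 → 125 — 3 1/3 stops dropped (darker).
Net: +3 1/3 −3 1/3 −3 1/3 = −3 1/3 stops.

3 1/3 stops darker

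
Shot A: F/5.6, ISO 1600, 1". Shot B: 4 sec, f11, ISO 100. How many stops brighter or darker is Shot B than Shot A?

4 stops darker

Aperture: f/5.6 → f/8 → f/11 — 2 stops smaller aperture (darker).
Shutter speed: 1 → 2 → 4 — 2 stops slower (brighter).
ISO: 1600 → 800 → 400 → 200 → 100 — 4 stops dropped (darker).
Net: −2 +2 −4 = −4 stops.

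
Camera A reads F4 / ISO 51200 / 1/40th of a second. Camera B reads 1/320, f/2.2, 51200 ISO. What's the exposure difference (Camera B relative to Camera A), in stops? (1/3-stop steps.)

1 1/3 stops darker

Aperture: f/4 → f/3.5 → f/3.2 → f/2.8 → f/2.5 → f/2.2 — 1 2/3 stops larger aperture (brighter).
Shutter speed: 1/40 → 1/50 → 1/60 → 1/80 → 1/100 → 1/125 → 1/160 → 1/200 → 1/250 → 1/320 — 3 stops faster (darker).
ISO: unchanged.
Net: +1 2/3 −3 = −1 1/3 stops.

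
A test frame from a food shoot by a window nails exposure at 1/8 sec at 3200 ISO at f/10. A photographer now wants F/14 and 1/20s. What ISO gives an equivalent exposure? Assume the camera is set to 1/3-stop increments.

Aperture: f/10 → f/11 → f/13 → f/14 — 1 stop smaller aperture (darker).
Shutter speed: 1/8 → 1/10 → 1/13 → 1/15 → 1/20 — 1 1/3 stops shorter (darker).
Net change so far: 2 1/3 stops darker. Offset with the ISO: 3200 → 4000 → 5000 → 6400 → 8000 → 10000 → 12800 → 16000.

ISO 16000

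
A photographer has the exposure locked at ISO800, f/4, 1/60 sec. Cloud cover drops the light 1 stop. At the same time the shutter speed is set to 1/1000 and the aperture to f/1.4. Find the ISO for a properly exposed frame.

Scene light: 1 stop darker.
Shutter speed: 1/60 → 1/125 → 1/250 → 1/500 → 1/1000 — 4 stops faster (darker).
Aperture: f/4 → f/2.8 → f/2 → f/1.4 — 3 stops wider (brighter).
Net so far: 2 stops darker. ISO: 800 → 1600 → 3200.

ISO 3200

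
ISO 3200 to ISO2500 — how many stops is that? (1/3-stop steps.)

1/3 stop

3200 → 2500 — count the steps: 1 third-stops = 1/3 stop.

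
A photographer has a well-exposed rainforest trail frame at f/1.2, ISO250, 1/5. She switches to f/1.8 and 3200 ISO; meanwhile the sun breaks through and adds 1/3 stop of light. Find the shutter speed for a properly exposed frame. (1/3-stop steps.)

1/40s

Scene light: 1/3 stop brighter.
Aperture: f/1.2 → f/1.4 → f/1.6 → f/1.8 — 1 stop narrower (darker).
ISO: 250 → 320 → 400 → 500 → 640 → 800 → 1000 → 1250 → 1600 → 2000 → 2500 → 3200 — 3 2/3 stops higher (brighter).
Net so far: 3 stops brighter. Shutter speed: 1/5 → 1/6 → 1/8 → 1/10 → 1/13 → 1/15 → 1/20 → 1/25 → 1/30 → 1/40.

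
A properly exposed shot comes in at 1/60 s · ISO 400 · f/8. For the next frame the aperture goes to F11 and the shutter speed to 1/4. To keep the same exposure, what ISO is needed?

Aperture: f/8 → f/11 — 1 stop narrower (darker).
Shutter speed: 1/60 → 1/30 → 1/15 → 1/8 → 1/4 — 4 stops longer (brighter).
Net change so far: 3 stops brighter. Offset with the ISO: 400 → 200 → 100 → 50.

ISO 50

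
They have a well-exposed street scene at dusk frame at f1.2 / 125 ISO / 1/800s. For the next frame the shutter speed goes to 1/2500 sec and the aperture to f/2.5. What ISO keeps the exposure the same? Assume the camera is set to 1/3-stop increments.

Shutter speed: 1/800 → 1/1000 → 1/1250 → 1/1600 → 1/2000 → 1/2500 — 1 2/3 stops shorter (darker).
Aperture: f/1.2 → f/1.4 → f/1.6 → f/1.8 → f/2 → f/2.2 → f/2.5 — 2 stops smaller aperture (darker).
Net change so far: 3 2/3 stops darker. Offset with the ISO: 125 → 160 → 200 → 250 → 320 → 400 → 500 → 640 → 800 → 1000 → 1250 → 1600.

ISO 1600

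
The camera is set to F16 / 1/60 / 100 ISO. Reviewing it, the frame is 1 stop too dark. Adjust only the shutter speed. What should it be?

Underexposed by 1 stop → need 1 stop brighter.
Shutter speed: 1/60 → 1/30.

1/30s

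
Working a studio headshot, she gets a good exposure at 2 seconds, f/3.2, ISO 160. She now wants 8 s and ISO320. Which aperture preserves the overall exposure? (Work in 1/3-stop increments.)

f/9

Shutter speed: 2 → 2.5 → 3.2 → 4 → 5 → 6 → 8 — 2 stops longer (brighter).
ISO: 160 → 200 → 250 → 320 — 1 stop raised (brighter).
Net change so far: 3 stops brighter. Offset with the aperture: f/3.2 → f/3.5 → f/4 → f/4.5 → f/5 → f/5.6 → f/6.3 → f/7.1 → f/8 → f/9.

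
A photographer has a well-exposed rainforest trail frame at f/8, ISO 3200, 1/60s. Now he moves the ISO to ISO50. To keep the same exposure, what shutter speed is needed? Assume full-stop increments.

ISO: 3200 → 1600 → 800 → 400 → 200 → 100 → 50 — 6 stops lower (darker).
Need 6 stops brighter from the shutter speed: 1/60 → 1/30 → 1/15 → 1/8 → 1/4 → 1/2 → 1.

1 s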